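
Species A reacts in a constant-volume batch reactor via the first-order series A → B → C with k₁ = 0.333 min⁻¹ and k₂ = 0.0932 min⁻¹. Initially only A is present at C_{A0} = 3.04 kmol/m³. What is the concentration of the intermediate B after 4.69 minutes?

Solving the coupled first-order balances gives C_B(t) = [k₁/(k₂−k₁)]·C_{A0}·(e^(−k₁t) − e^(−k₂t)).
e^(−k₁t) = e^(−0.333×4.69) = e^(−1.562) = 0.2098; e^(−k₂t) = e^(−0.4371) = 0.6459.
C_B = 0.333×3.04/(0.0932−0.333) × (0.2098−0.6459) = (-4.222)×(-0.4361) = 1.841 kmol/m³.

1.84 kmol/m³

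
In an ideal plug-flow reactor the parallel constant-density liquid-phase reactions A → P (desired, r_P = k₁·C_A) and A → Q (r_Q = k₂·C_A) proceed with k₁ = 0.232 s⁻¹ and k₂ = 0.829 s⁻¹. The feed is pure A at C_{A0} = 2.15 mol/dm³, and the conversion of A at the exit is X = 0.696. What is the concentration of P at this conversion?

0.327 mol/dm³

C_A = C_{A0}(1−X) = 0.6536 mol/dm³.
Both paths are first order in A, so the instantaneous fraction to P is constant: dC_P/d(−C_A) = k₁/(k₁+k₂) = 0.2187.
C_P = 0.2187·(C_{A0}−C_A) = 0.2187×1.496 = 0.327 mol/dm³.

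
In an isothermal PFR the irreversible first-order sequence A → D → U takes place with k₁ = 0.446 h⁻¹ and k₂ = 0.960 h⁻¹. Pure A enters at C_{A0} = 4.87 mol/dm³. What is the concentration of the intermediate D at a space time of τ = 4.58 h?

0.496 mol/dm³

Solving the coupled first-order balances gives C_D(τ) = [k₁/(k₂−k₁)]·C_{A0}·(e^(−k₁τ) − e^(−k₂τ)).
e^(−k₁τ) = e^(−0.446×4.58) = e^(−2.043) = 0.1297; e^(−k₂τ) = e^(−4.397) = 0.01232.
C_D = 0.446×4.87/(0.960−0.446) × (0.1297−0.01232) = 4.226×0.1174 = 0.4959 mol/dm³.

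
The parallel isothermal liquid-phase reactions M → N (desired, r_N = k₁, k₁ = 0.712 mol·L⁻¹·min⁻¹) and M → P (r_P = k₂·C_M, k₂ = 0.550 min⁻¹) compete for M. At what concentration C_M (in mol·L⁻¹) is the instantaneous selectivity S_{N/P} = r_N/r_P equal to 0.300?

4.32 mol·L⁻¹

S_{N/P} = (k₁/k₂)·C_M⁻¹ ⇒ C_M = (S·k₂/k₁)^(-1).
= (0.300×0.550/0.712)^(-1) = (0.2317)^(-1) = 4.32 mol·L⁻¹.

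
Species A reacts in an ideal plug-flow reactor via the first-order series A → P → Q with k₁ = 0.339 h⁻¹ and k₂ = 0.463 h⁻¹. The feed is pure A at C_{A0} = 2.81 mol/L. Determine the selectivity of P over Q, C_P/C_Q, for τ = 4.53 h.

The intermediate concentration in a first-order A→B→C sequence is C_P = k₁C_{A0}(e^(−k₁τ) − e^(−k₂τ))/(k₂−k₁).
e^(−k₁τ) = e^(−0.339×4.53) = e^(−1.536) = 0.2153; e^(−k₂τ) = e^(−2.097) = 0.1228.
C_P = 0.339×2.81/(0.463−0.339) × (0.2153−0.1228) = 7.682×0.09253 = 0.7109 mol/L.
C_A = C_{A0}e^(−k₁τ) = 0.6050 mol/L, so C_Q = C_{A0}−C_A−C_P = 1.494 mol/L; C_P/C_Q = 0.476.

0.476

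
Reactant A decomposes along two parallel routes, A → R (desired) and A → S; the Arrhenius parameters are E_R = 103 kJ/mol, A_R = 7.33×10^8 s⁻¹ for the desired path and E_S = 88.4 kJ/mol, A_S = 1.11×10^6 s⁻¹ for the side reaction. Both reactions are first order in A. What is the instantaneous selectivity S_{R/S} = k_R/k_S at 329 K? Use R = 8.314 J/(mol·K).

Since both paths have the same order in A, the concentration cancels and S_{R/S} = k_R/k_S = (A_R/A_S)·exp[(E_S−E_R)/(RT)].
(E_S−E_R)/(RT) = (88.4−103)×10³/(8.314×329) = -14600/2735 = -5.338.
k_R/k_S = (7.33×10^8/1.11×10^6)·exp(-5.338) = 660.4 × 0.004807 = 3.17.

3.17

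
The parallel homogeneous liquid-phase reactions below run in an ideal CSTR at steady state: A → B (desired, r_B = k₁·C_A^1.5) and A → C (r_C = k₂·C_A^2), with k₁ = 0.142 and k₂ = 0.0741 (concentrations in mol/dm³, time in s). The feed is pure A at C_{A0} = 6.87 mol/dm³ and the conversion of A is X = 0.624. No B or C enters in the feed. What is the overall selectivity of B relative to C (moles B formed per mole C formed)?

Exit C_A = C_{A0}(1−X) = 6.87×0.376 = 2.583 mol/dm³.
In a CSTR the entire volume is at exit conditions, so r_B = 0.142×2.583^1.5 = 0.5895 and r_C = 0.0741×2.583^2 = 0.4944.
Overall selectivity = C_B/C_C = r_Bτ/(r_Cτ) = r_B/r_C = 1.19.

1.19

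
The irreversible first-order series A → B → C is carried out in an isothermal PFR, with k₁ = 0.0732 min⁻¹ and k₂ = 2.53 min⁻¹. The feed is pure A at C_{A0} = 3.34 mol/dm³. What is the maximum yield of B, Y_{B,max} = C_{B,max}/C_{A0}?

At the optimum, C_{B,max}/C_{A0} = (k₁/k₂)^[k₂/(k₂−k₁)].
= (0.0732/2.53)^(2.53/(2.53−0.0732)) = (0.02893)^(1.030) = 0.02603.

0.0260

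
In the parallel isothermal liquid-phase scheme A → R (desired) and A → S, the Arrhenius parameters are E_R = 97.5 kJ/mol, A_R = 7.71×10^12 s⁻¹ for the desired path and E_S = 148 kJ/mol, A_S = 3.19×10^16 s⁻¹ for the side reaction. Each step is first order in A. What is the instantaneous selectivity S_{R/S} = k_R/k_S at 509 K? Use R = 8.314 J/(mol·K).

Since both paths have the same order in A, the concentration cancels and S_{R/S} = k_R/k_S = (A_R/A_S)·exp[(E_S−E_R)/(RT)].
(E_S−E_R)/(RT) = (148−97.5)×10³/(8.314×509) = 50500/4232 = 11.93.
k_R/k_S = (7.71×10^12/3.19×10^16)·exp(11.93) = 2.417×10^-4 × 1.523×10^5 = 36.8.

36.8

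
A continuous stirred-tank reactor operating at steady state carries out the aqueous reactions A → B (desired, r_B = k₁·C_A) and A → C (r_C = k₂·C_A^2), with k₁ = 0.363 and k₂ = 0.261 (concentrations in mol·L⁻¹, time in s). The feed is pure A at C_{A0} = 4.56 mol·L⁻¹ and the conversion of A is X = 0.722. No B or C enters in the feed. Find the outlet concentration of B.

Exit C_A = C_{A0}(1−X) = 4.56×0.278 = 1.268 mol·L⁻¹.
A CSTR operates uniformly at the exit composition, giving r_B = 0.4602 and r_C = 0.4194 (each k·C_A^n at C_A = 1.268).
Fraction of consumed A going to B: r_B/(r_B+r_C) = 0.5232.
C_B = 0.5232·C_{A0}·X = 0.5232×4.56×0.722 = 1.72 mol·L⁻¹.

1.72 mol·L⁻¹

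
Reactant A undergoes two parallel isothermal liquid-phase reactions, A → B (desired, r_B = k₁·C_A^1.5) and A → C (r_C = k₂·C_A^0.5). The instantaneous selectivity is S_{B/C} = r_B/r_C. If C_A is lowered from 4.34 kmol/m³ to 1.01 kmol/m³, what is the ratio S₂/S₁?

S_{B/C} = (k₁/k₂)·C_A, so S₂/S₁ = (C_{A,2}/C_{A,1}).
= 1.01/4.34 = 0.233.
Selectivity toward B falls as C_A falls — high-concentration operation is favoured.

0.233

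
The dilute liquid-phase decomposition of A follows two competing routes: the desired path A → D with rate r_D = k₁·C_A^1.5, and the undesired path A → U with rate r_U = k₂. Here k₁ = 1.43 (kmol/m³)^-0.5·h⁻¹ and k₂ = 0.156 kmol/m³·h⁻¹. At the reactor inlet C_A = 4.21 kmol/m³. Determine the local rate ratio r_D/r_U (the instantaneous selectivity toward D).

79.2

S_{D/U} = r_D/r_U = (k₁·C_A^1.5)/(k₂) = (k₁/k₂)·C_A^1.5.
= (1.43×4.210^1.5) / (0.156) = 12.35/0.1560 = 79.2.
Since the desired path is higher order in A, keeping C_A high (PFR or concentrated feed) favours D.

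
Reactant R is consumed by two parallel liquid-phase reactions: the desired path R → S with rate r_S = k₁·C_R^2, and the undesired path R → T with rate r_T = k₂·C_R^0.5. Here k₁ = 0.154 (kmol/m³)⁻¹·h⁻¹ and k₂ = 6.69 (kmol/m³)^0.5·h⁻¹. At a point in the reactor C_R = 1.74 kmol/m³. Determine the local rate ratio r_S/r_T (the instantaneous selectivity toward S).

S_{S/T} = r_S/r_T = (k₁·C_R^2)/(k₂·C_R^0.5) = (k₁/k₂)·C_R^1.5.
= (0.154×1.740^2) / (6.69×1.740^0.5) = 0.4663/8.825 = 0.0528.

0.0528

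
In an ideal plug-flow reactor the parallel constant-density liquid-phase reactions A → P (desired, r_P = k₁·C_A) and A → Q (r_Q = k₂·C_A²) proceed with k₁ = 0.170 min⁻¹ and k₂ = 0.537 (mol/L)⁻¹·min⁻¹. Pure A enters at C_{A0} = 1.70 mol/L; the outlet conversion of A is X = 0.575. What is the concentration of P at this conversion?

0.210 mol/L

C_A = C_{A0}(1−X) = 0.7225 mol/L.
Along a PFR/batch, dC_P/dC_A = −r_P/(r_P+r_Q) = −k₁/(k₁+k₂·C_A).
Integrating from C_{A0} to C_A: C_P = (0.170/0.537)·ln[(0.170+0.537·1.70)/(0.170+0.537·0.723)] = 0.3166·ln(1.083/0.5580) = 0.2099 mol/L.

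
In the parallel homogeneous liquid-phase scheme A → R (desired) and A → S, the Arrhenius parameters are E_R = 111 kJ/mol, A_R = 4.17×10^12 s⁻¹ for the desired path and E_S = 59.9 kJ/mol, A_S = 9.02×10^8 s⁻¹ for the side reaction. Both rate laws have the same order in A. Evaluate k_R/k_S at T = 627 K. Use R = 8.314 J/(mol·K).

Since both paths have the same order in A, the concentration cancels and S_{R/S} = k_R/k_S = (A_R/A_S)·exp[(E_S−E_R)/(RT)].
(E_S−E_R)/(RT) = (59.9−111)×10³/(8.314×627) = -51100/5213 = -9.803.
k_R/k_S = (4.17×10^12/9.02×10^8)·exp(-9.803) = 4623 × 5.531×10^-5 = 0.256.

0.256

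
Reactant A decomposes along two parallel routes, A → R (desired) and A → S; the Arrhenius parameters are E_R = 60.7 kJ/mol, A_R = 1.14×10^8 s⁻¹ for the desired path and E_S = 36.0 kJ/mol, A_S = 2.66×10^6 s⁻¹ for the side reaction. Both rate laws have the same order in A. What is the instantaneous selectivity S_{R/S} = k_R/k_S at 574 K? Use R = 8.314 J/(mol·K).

0.242

With equal orders, S_{R/S} = k_R/k_S = (A_R/A_S)·exp[(E_S−E_R)/(RT)].
(E_S−E_R)/(RT) = (36.0−60.7)×10³/(8.314×574) = -24700/4772 = -5.176.
k_R/k_S = (1.14×10^8/2.66×10^6)·exp(-5.176) = 42.86 × 0.005652 = 0.242.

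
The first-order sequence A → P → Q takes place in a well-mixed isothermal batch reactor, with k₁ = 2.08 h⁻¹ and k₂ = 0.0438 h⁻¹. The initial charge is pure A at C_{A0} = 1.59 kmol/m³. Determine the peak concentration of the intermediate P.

1.46 kmol/m³

Evaluating C_P at t_opt = ln(k₂/k₁)/(k₂−k₁) gives C_{P,max}/C_{A0} = (k₁/k₂)^[k₂/(k₂−k₁)].
= (2.08/0.0438)^(0.0438/(0.0438−2.08)) = (47.49)^(-0.02151) = 0.9203.
C_{P,max} = 0.9203×1.59 = 1.46 kmol/m³.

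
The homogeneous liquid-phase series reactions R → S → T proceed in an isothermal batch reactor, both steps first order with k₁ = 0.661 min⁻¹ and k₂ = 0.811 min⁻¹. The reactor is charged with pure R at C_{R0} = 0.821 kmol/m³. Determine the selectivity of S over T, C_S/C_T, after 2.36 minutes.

For first-order series with pure R initially, C_S(t) = k₁C_{R0}/(k₂−k₁)·(e^(−k₁t) − e^(−k₂t)).
e^(−k₁t) = e^(−0.661×2.36) = e^(−1.560) = 0.2101; e^(−k₂t) = e^(−1.914) = 0.1475.
C_S = 0.661×0.821/(0.811−0.661) × (0.2101−0.1475) = 3.618×0.06265 = 0.2267 kmol/m³.
C_R = C_{R0}e^(−k₁t) = 0.1725 kmol/m³, so C_T = C_{R0}−C_R−C_S = 0.4218 kmol/m³; C_S/C_T = 0.537.

0.537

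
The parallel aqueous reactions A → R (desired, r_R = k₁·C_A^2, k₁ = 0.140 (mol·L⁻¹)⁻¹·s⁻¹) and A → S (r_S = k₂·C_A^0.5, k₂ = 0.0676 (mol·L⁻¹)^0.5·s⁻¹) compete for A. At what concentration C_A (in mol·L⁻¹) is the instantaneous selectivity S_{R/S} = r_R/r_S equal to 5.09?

S_{R/S} = (k₁/k₂)·C_A^1.5 ⇒ C_A = (S·k₂/k₁)^(1/1.5).
= (5.09×0.0676/0.140)^(0.6667) = (2.458)^(0.6667) = 1.82 mol·L⁻¹.

1.82 mol·L⁻¹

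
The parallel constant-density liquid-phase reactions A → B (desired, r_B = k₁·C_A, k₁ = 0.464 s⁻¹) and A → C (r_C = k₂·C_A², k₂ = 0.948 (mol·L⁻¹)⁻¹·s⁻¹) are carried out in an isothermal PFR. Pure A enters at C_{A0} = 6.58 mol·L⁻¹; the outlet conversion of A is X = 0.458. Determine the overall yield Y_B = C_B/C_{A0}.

0.0413

C_A = C_{A0}(1−X) = 3.566 mol·L⁻¹.
Along a PFR/batch, dC_B/dC_A = −r_B/(r_B+r_C) = −k₁/(k₁+k₂·C_A).
Integrating from C_{A0} to C_A: C_B = (0.464/0.948)·ln[(0.464+0.948·6.58)/(0.464+0.948·3.57)] = 0.4895·ln(6.702/3.845) = 0.2720 mol·L⁻¹.
Y_B = C_B/C_{A0} = 0.2720/6.58 = 0.0413.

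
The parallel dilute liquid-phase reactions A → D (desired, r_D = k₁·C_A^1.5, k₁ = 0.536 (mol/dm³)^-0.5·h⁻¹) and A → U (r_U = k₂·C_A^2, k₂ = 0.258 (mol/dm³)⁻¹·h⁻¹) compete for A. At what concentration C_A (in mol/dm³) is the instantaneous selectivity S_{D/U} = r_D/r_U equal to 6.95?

S_{D/U} = (k₁/k₂)·C_A^-0.5 ⇒ C_A = (S·k₂/k₁)^(-2).
= (6.95×0.258/0.536)^(-2) = (3.345)^(-2) = 0.0894 mol/dm³.

0.0894 mol/dm³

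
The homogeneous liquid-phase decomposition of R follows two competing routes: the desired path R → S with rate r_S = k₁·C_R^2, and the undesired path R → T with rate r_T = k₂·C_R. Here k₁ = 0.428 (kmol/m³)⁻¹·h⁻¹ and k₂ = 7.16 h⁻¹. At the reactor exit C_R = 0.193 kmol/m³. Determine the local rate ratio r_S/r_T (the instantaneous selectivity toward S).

0.0115

S_{S/T} = r_S/r_T = (k₁·C_R^2)/(k₂·C_R) = (k₁/k₂)·C_R.
= (0.428×0.1930^2) / (7.16×0.1930) = 0.01594/1.382 = 0.0115.
Since the desired path is higher order in R, keeping C_R high (PFR or concentrated feed) favours S.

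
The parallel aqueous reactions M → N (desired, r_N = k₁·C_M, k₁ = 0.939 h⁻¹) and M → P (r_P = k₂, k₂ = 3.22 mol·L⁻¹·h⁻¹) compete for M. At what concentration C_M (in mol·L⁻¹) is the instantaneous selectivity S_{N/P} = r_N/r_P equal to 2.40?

S_{N/P} = (k₁/k₂)·C_M ⇒ C_M = S·k₂/k₁.
= 2.40×3.22/0.939 = 8.23 mol·L⁻¹.

8.23 mol·L⁻¹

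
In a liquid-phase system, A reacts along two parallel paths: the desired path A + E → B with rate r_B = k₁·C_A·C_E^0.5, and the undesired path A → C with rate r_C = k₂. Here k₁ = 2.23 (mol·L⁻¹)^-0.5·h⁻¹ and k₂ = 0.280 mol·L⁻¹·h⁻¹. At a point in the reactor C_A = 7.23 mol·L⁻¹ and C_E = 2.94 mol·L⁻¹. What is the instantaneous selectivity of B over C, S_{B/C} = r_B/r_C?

S_{B/C} = r_B/r_C = (k₁·C_A·C_E^0.5)/(k₂) = (k₁/k₂)·C_A·C_E^0.5.
= (2.23×7.230×2.940^0.5) / (0.280) = 27.65/0.2800 = 98.7.
Since the desired path is higher order in A, keeping C_A high (PFR or concentrated feed) favours B.

98.7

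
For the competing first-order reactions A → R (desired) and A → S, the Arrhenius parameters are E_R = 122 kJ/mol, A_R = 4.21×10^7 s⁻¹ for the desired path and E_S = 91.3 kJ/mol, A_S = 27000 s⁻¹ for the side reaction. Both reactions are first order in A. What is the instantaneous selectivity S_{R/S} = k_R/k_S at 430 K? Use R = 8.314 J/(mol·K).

Since both paths have the same order in A, the concentration cancels and S_{R/S} = k_R/k_S = (A_R/A_S)·exp[(E_S−E_R)/(RT)].
(E_S−E_R)/(RT) = (91.3−122)×10³/(8.314×430) = -30700/3575 = -8.587.
k_R/k_S = (4.21×10^7/27000)·exp(-8.587) = 1559 × 1.864×10^-4 = 0.291.

0.291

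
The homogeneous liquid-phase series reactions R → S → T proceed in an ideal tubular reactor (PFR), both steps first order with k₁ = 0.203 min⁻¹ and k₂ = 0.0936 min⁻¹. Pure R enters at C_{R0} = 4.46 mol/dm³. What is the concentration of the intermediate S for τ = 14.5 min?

1.69 mol/dm³

The intermediate concentration in a first-order A→B→C sequence is C_S = k₁C_{R0}(e^(−k₁τ) − e^(−k₂τ))/(k₂−k₁).
e^(−k₁τ) = e^(−0.203×14.5) = e^(−2.944) = 0.05268; e^(−k₂τ) = e^(−1.357) = 0.2574.
C_S = 0.203×4.46/(0.0936−0.203) × (0.05268−0.2574) = (-8.276)×(-0.2047) = 1.694 mol/dm³.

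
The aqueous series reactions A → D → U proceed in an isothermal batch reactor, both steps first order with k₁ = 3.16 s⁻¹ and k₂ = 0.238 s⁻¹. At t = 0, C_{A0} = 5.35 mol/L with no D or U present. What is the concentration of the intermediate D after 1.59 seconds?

3.92 mol/L

The intermediate concentration in a first-order A→B→C sequence is C_D = k₁C_{A0}(e^(−k₁t) − e^(−k₂t))/(k₂−k₁).
e^(−k₁t) = e^(−3.16×1.59) = e^(−5.024) = 0.006576; e^(−k₂t) = e^(−0.3784) = 0.6849.
C_D = 3.16×5.35/(0.238−3.16) × (0.006576−0.6849) = (-5.786)×(-0.6784) = 3.925 mol/L.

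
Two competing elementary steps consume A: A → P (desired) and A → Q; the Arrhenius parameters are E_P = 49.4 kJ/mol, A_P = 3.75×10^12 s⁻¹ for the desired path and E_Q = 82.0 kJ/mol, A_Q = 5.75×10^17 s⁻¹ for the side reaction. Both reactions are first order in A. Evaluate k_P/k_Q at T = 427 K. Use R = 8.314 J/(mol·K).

0.0635

Since both paths have the same order in A, the concentration cancels and S_{P/Q} = k_P/k_Q = (A_P/A_Q)·exp[(E_Q−E_P)/(RT)].
(E_Q−E_P)/(RT) = (82.0−49.4)×10³/(8.314×427) = 32600/3550 = 9.183.
k_P/k_Q = (3.75×10^12/5.75×10^17)·exp(9.183) = 6.522×10^-6 × 9729 = 0.0635.
Since E_P < E_Q, lowering the temperature improves selectivity toward P.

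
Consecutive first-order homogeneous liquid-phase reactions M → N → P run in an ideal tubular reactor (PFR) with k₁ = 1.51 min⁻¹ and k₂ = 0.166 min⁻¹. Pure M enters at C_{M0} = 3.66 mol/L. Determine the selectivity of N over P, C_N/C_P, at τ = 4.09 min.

Solving the coupled first-order balances gives C_N(τ) = [k₁/(k₂−k₁)]·C_{M0}·(e^(−k₁τ) − e^(−k₂τ)).
e^(−k₁τ) = e^(−1.51×4.09) = e^(−6.176) = 0.002079; e^(−k₂τ) = e^(−0.6789) = 0.5072.
C_N = 1.51×3.66/(0.166−1.51) × (0.002079−0.5072) = (-4.112)×(-0.5051) = 2.077 mol/L.
C_M = C_{M0}e^(−k₁τ) = 0.007609 mol/L, so C_P = C_{M0}−C_M−C_N = 1.575 mol/L; C_N/C_P = 1.32.

1.32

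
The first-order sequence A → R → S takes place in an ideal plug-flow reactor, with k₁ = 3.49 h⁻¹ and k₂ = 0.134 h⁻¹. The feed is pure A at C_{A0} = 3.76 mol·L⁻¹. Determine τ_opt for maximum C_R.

Setting dC_R/dτ = 0 gives τ_opt = ln(k₂/k₁)/(k₂−k₁).
= ln(0.134/3.49)/(0.134−3.49) = ln(0.03840)/-3.356 = -3.260/-3.356 = 0.971 h.

0.971 h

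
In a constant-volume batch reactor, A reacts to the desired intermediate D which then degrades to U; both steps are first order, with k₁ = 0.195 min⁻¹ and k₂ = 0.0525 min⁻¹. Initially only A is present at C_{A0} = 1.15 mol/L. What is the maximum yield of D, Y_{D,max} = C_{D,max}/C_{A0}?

0.617

At the optimum, C_{D,max}/C_{A0} = (k₁/k₂)^[k₂/(k₂−k₁)].
= (0.195/0.0525)^(0.0525/(0.0525−0.195)) = (3.714)^(-0.3684) = 0.6167.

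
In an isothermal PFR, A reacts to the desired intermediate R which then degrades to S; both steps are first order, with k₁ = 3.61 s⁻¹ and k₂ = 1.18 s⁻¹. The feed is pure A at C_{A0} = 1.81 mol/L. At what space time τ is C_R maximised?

Setting dC_R/dτ = 0 gives τ_opt = ln(k₂/k₁)/(k₂−k₁).
= ln(1.18/3.61)/(1.18−3.61) = ln(0.3269)/-2.430 = -1.118/-2.430 = 0.460 s.

0.460 s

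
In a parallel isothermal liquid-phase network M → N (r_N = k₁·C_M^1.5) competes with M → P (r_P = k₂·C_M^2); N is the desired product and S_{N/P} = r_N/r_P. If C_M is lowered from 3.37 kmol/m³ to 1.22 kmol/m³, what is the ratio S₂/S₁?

S_{N/P} = (k₁/k₂)·C_M^-0.5, so S₂/S₁ = (C_{M,2}/C_{M,1})^-0.5.
= (1.22/3.37)^(-0.5) = (0.3620)^(-0.5) = 1.66.
Selectivity toward N rises as C_M falls — low-concentration operation is favoured.

1.66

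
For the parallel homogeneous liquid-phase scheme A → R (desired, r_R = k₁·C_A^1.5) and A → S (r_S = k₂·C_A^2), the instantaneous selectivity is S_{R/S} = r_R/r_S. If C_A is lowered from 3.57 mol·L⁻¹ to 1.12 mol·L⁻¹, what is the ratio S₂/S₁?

1.79

S_{R/S} = (k₁/k₂)·C_A^-0.5, so S₂/S₁ = (C_{A,2}/C_{A,1})^-0.5.
= (1.12/3.57)^(-0.5) = (0.3137)^(-0.5) = 1.79.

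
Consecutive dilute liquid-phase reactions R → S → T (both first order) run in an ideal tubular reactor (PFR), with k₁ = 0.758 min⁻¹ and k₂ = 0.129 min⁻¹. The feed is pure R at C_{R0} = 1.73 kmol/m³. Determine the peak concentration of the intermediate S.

1.20 kmol/m³

At the optimum, C_{S,max}/C_{R0} = (k₁/k₂)^[k₂/(k₂−k₁)].
= (0.758/0.129)^(0.129/(0.129−0.758)) = (5.876)^(-0.2051) = 0.6955.
C_{S,max} = 0.6955×1.73 = 1.20 kmol/m³.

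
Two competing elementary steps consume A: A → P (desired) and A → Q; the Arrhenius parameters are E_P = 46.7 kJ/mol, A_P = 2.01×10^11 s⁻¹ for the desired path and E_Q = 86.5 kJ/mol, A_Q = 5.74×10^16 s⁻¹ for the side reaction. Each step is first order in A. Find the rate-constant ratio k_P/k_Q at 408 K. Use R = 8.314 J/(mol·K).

With equal orders, S_{P/Q} = k_P/k_Q = (A_P/A_Q)·exp[(E_Q−E_P)/(RT)].
(E_Q−E_P)/(RT) = (86.5−46.7)×10³/(8.314×408) = 39800/3392 = 11.73.
k_P/k_Q = (2.01×10^11/5.74×10^16)·exp(11.73) = 3.502×10^-6 × 1.246×10^5 = 0.436.
Since E_P < E_Q, lowering the temperature improves selectivity toward P.

0.436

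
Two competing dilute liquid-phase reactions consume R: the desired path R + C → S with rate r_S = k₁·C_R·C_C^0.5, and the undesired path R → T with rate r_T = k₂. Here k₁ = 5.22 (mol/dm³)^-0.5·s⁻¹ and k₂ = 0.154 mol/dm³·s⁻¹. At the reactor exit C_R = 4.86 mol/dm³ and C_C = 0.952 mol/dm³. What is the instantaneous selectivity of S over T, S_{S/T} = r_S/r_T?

161

S_{S/T} = r_S/r_T = (k₁·C_R·C_C^0.5)/(k₂) = (k₁/k₂)·C_R·C_C^0.5.
= (5.22×4.860×0.9520^0.5) / (0.154) = 24.75/0.1540 = 161.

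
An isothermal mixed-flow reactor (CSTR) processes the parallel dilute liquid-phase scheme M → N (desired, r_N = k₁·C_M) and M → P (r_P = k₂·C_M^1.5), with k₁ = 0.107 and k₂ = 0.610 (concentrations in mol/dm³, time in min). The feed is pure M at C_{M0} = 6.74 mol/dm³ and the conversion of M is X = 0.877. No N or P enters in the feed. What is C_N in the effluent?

0.955 mol/dm³

Exit C_M = C_{M0}(1−X) = 6.74×0.123 = 0.8290 mol/dm³.
In a CSTR the entire volume is at exit conditions, so r_N = 0.107×0.8290 = 0.08871 and r_P = 0.610×0.8290^1.5 = 0.4604.
Fraction of consumed M going to N: r_N/(r_N+r_P) = 0.1615.
C_N = 0.1615·C_{M0}·X = 0.1615×6.74×0.877 = 0.955 mol/dm³.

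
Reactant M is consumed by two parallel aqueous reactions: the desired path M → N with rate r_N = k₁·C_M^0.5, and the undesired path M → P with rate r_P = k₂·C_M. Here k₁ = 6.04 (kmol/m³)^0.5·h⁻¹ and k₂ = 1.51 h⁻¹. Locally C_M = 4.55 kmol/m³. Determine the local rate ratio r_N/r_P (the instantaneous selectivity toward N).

1.88

S_{N/P} = r_N/r_P = (k₁·C_M^0.5)/(k₂·C_M) = (k₁/k₂)·C_M^-0.5.
= (6.04×4.550^0.5) / (1.51×4.550) = 12.88/6.870 = 1.88.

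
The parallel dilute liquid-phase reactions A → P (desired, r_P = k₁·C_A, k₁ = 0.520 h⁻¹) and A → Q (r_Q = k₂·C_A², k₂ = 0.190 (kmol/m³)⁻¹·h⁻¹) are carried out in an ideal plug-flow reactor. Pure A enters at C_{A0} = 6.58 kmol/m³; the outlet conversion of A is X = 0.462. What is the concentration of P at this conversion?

1.08 kmol/m³

C_A = C_{A0}(1−X) = 3.540 kmol/m³.
Along a PFR/batch, dC_P/dC_A = −r_P/(r_P+r_Q) = −k₁/(k₁+k₂·C_A).
Integrating from C_{A0} to C_A: C_P = (0.520/0.190)·ln[(0.520+0.190·6.58)/(0.520+0.190·3.54)] = 2.737·ln(1.770/1.193) = 1.081 kmol/m³.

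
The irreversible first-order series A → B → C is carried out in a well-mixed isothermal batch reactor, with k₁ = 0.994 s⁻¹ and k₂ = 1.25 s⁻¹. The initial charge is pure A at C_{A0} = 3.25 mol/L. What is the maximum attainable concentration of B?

1.06 mol/L

At the optimum, C_{B,max}/C_{A0} = (k₁/k₂)^[k₂/(k₂−k₁)].
= (0.994/1.25)^(1.25/(1.25−0.994)) = (0.7952)^(4.883) = 0.3266.
C_{B,max} = 0.3266×3.25 = 1.06 mol/L.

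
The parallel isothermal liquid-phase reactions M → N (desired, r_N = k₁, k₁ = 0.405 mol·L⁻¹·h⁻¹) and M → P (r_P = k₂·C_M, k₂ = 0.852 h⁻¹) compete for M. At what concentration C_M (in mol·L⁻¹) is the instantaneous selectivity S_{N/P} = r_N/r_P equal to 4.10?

S_{N/P} = (k₁/k₂)·C_M⁻¹ ⇒ C_M = (S·k₂/k₁)^(-1).
= (4.10×0.852/0.405)^(-1) = (8.625)^(-1) = 0.116 mol·L⁻¹.

0.116 mol·L⁻¹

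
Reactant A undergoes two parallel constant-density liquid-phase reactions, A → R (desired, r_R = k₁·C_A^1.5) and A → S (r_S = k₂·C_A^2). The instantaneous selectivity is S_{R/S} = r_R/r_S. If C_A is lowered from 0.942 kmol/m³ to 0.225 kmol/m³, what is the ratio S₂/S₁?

S_{R/S} = (k₁/k₂)·C_A^-0.5, so S₂/S₁ = (C_{A,2}/C_{A,1})^-0.5.
= (0.225/0.942)^(-0.5) = (0.2389)^(-0.5) = 2.05.

2.05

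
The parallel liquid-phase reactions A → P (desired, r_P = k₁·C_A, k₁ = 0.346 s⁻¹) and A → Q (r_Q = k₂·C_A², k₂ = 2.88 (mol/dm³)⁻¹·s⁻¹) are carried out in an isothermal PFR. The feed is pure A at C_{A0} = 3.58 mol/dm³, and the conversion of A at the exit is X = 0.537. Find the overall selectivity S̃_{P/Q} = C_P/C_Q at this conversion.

0.0480

C_A = C_{A0}(1−X) = 1.658 mol/dm³.
Along a PFR/batch, dC_P/dC_A = −r_P/(r_P+r_Q) = −k₁/(k₁+k₂·C_A).
Integrating from C_{A0} to C_A: C_P = (0.346/2.88)·ln[(0.346+2.88·3.58)/(0.346+2.88·1.66)] = 0.1201·ln(10.66/5.120) = 0.08807 mol/dm³.
C_Q = (C_{A0}−C_A)−C_P = 1.834 mol/dm³; S̃_{P/Q} = 0.08807/1.834 = 0.0480.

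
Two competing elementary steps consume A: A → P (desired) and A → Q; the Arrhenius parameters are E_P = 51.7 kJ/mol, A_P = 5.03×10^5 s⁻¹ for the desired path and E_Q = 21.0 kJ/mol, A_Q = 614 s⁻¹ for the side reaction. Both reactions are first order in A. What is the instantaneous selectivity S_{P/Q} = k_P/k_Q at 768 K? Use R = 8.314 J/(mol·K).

6.69

Since both paths have the same order in A, the concentration cancels and S_{P/Q} = k_P/k_Q = (A_P/A_Q)·exp[(E_Q−E_P)/(RT)].
(E_Q−E_P)/(RT) = (21.0−51.7)×10³/(8.314×768) = -30700/6385 = -4.808.
k_P/k_Q = (5.03×10^5/614)·exp(-4.808) = 819.2 × 0.008164 = 6.69.
Since E_P > E_Q, raising the temperature improves selectivity toward P.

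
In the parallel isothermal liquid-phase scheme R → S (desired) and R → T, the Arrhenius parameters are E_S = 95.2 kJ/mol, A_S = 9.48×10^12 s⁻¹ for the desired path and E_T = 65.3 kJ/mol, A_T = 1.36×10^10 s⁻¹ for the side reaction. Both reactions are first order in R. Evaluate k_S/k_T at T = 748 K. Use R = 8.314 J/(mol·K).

Since both paths have the same order in R, the concentration cancels and S_{S/T} = k_S/k_T = (A_S/A_T)·exp[(E_T−E_S)/(RT)].
(E_T−E_S)/(RT) = (65.3−95.2)×10³/(8.314×748) = -29900/6219 = -4.808.
k_S/k_T = (9.48×10^12/1.36×10^10)·exp(-4.808) = 697.1 × 0.008165 = 5.69.

5.69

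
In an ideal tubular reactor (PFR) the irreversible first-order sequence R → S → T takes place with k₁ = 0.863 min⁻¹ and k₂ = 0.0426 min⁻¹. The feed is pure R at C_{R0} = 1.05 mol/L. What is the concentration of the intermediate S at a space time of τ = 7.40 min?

0.804 mol/L

The intermediate concentration in a first-order A→B→C sequence is C_S = k₁C_{R0}(e^(−k₁τ) − e^(−k₂τ))/(k₂−k₁).
e^(−k₁τ) = e^(−0.863×7.40) = e^(−6.386) = 0.001685; e^(−k₂τ) = e^(−0.3152) = 0.7296.
C_S = 0.863×1.05/(0.0426−0.863) × (0.001685−0.7296) = (-1.105)×(-0.7279) = 0.8040 mol/L.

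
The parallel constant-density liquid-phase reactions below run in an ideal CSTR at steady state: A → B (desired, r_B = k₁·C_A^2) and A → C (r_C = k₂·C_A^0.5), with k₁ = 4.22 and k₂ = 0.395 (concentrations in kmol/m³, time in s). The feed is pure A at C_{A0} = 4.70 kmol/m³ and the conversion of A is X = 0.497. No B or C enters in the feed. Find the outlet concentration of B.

2.28 kmol/m³

Exit C_A = C_{A0}(1−X) = 4.70×0.503 = 2.364 kmol/m³.
A CSTR operates uniformly at the exit composition, giving r_B = 23.59 and r_C = 0.6073 (each k·C_A^n at C_A = 2.364).
Fraction of consumed A going to B: r_B/(r_B+r_C) = 0.9749.
C_B = 0.9749·C_{A0}·X = 0.9749×4.70×0.497 = 2.28 kmol/m³.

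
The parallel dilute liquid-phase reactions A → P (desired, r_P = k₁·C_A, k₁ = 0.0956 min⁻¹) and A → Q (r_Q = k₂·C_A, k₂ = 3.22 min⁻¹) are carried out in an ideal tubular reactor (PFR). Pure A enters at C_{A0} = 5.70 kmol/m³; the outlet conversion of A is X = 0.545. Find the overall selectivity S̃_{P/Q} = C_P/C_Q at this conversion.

C_A = C_{A0}(1−X) = 2.593 kmol/m³.
Both paths are first order in A, so the instantaneous fraction to P is constant: dC_P/d(−C_A) = k₁/(k₁+k₂) = 0.02883.
C_P = 0.02883·(C_{A0}−C_A) = 0.02883×3.107 = 0.0896 kmol/m³.
C_Q = (C_{A0}−C_A)−C_P = 3.017 kmol/m³; S̃_{P/Q} = 0.08957/3.017 = 0.0297.

0.0297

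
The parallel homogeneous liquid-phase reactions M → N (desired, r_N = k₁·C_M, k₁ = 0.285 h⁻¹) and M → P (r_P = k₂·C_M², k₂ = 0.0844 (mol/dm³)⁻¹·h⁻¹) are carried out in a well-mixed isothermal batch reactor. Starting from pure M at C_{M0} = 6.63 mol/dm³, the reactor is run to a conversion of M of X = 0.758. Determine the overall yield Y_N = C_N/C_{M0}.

C_M = C_{M0}(1−X) = 1.604 mol/dm³.
Along a PFR/batch, dC_N/dC_M = −r_N/(r_N+r_P) = −k₁/(k₁+k₂·C_M).
Integrating from C_{M0} to C_M: C_N = (0.285/0.0844)·ln[(0.285+0.0844·6.63)/(0.285+0.0844·1.60)] = 3.377·ln(0.8446/0.4204) = 2.356 mol/dm³.
Y_N = C_N/C_{M0} = 2.356/6.63 = 0.355.

0.355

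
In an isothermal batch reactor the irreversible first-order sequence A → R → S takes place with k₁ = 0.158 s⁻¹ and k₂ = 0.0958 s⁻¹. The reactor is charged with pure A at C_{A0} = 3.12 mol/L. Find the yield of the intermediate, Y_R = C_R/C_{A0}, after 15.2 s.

0.362

The intermediate concentration in a first-order A→B→C sequence is C_R = k₁C_{A0}(e^(−k₁t) − e^(−k₂t))/(k₂−k₁).
e^(−k₁t) = e^(−0.158×15.2) = e^(−2.402) = 0.09057; e^(−k₂t) = e^(−1.456) = 0.2331.
C_R = 0.158×3.12/(0.0958−0.158) × (0.09057−0.2331) = (-7.925)×(-0.1426) = 1.130 mol/L.
Y_R = C_R/C_{A0} = 1.130/3.12 = 0.362.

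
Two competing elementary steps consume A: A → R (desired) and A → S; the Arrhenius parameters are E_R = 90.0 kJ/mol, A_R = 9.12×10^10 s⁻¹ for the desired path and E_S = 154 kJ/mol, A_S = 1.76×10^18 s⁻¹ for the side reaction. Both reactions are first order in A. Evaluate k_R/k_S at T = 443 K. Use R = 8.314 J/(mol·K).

With equal orders, S_{R/S} = k_R/k_S = (A_R/A_S)·exp[(E_S−E_R)/(RT)].
(E_S−E_R)/(RT) = (154−90.0)×10³/(8.314×443) = 64000/3683 = 17.38.
k_R/k_S = (9.12×10^10/1.76×10^18)·exp(17.38) = 5.182×10^-8 × 3.520×10^7 = 1.82.
Since E_R < E_S, lowering the temperature improves selectivity toward R.

1.82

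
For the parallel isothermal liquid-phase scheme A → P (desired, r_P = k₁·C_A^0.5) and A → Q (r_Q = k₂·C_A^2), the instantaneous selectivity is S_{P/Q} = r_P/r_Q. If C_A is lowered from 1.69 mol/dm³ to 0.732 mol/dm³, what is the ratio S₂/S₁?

S_{P/Q} = (k₁/k₂)·C_A^-1.5, so S₂/S₁ = (C_{A,2}/C_{A,1})^-1.5.
= (0.732/1.69)^(-1.5) = (0.4331)^(-1.5) = 3.51.
Selectivity toward P rises as C_A falls — low-concentration operation is favoured.

3.51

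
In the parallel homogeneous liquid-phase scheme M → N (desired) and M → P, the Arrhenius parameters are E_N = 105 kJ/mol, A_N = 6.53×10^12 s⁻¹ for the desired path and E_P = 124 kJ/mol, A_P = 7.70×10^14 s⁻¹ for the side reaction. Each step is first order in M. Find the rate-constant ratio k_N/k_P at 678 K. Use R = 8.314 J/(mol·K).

0.247

With equal orders, S_{N/P} = k_N/k_P = (A_N/A_P)·exp[(E_P−E_N)/(RT)].
(E_P−E_N)/(RT) = (124−105)×10³/(8.314×678) = 19000/5637 = 3.371.
k_N/k_P = (6.53×10^12/7.70×10^14)·exp(3.371) = 0.008481 × 29.10 = 0.247.
Since E_N < E_P, lowering the temperature improves selectivity toward N.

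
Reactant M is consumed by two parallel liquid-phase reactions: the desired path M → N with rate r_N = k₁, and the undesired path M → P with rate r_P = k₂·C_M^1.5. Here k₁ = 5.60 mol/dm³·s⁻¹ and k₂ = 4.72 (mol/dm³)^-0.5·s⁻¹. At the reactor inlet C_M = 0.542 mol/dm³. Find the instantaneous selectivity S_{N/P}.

2.97

S_{N/P} = r_N/r_P = (k₁)/(k₂·C_M^1.5) = (k₁/k₂)·C_M^-1.5.
= (5.60) / (4.72×0.5420^1.5) = 5.600/1.883 = 2.97.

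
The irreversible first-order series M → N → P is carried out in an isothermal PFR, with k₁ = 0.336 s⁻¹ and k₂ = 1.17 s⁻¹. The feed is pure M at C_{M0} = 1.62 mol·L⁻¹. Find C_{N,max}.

0.281 mol·L⁻¹

For a first-order series the maximum intermediate yield is C_{N,max}/C_{M0} = (k₁/k₂)^[k₂/(k₂−k₁)].
= (0.336/1.17)^(1.17/(1.17−0.336)) = (0.2872)^(1.403) = 0.1737.
C_{N,max} = 0.1737×1.62 = 0.281 mol·L⁻¹.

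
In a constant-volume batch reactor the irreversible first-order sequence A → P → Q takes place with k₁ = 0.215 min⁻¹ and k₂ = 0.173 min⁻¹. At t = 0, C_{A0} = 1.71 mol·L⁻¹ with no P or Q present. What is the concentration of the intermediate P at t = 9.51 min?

0.556 mol·L⁻¹

For first-order series with pure A initially, C_P(t) = k₁C_{A0}/(k₂−k₁)·(e^(−k₁t) − e^(−k₂t)).
e^(−k₁t) = e^(−0.215×9.51) = e^(−2.045) = 0.1294; e^(−k₂t) = e^(−1.645) = 0.1930.
C_P = 0.215×1.71/(0.173−0.215) × (0.1294−0.1930) = (-8.754)×(-0.06354) = 0.5562 mol·L⁻¹.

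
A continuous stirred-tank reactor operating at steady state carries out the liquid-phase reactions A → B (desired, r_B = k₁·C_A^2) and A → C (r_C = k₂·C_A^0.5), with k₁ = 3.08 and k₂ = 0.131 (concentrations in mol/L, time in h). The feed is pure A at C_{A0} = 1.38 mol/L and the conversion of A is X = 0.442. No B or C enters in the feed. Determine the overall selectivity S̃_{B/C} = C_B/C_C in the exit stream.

Exit C_A = C_{A0}(1−X) = 1.38×0.558 = 0.7700 mol/L.
Rates in a CSTR are evaluated at the outlet concentration: r_B = 3.08×0.7700^2 = 1.826, r_C = 0.131×0.7700^0.5 = 0.1150.
Overall selectivity = C_B/C_C = r_Bτ/(r_Cτ) = r_B/r_C = 15.9.

15.9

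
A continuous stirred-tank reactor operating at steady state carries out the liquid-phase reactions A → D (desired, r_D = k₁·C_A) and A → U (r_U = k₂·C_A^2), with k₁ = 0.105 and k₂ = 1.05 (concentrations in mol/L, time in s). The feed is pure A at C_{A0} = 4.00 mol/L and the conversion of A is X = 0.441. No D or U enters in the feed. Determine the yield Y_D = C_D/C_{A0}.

Exit C_A = C_{A0}(1−X) = 4.00×0.559 = 2.236 mol/L.
In a CSTR the entire volume is at exit conditions, so r_D = 0.105×2.236 = 0.2348 and r_U = 1.05×2.236^2 = 5.250.
Fraction of consumed A going to D: r_D/(r_D+r_U) = 0.04281.
C_D = 0.04281·C_{A0}·X = 0.04281×4.00×0.441 = 0.0755 mol/L; Y_D = C_D/C_{A0} = 0.0189.

0.0189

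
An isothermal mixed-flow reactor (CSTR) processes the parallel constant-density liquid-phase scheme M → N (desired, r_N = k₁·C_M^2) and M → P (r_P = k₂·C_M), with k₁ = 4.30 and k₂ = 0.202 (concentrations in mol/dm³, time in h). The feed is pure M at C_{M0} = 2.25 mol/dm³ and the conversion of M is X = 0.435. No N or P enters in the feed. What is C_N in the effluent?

0.944 mol/dm³

Exit C_M = C_{M0}(1−X) = 2.25×0.565 = 1.271 mol/dm³.
Rates in a CSTR are evaluated at the outlet concentration: r_N = 4.30×1.271^2 = 6.949, r_P = 0.202×1.271 = 0.2568.
Fraction of consumed M going to N: r_N/(r_N+r_P) = 0.9644.
C_N = 0.9644·C_{M0}·X = 0.9644×2.25×0.435 = 0.944 mol/dm³.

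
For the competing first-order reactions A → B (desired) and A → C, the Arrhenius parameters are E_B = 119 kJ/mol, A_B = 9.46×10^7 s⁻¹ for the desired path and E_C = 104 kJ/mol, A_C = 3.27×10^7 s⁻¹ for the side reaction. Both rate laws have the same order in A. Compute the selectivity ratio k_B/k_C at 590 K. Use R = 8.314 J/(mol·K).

0.136

k_B/k_C = (A_B/A_C)·exp[−(E_B−E_C)/(RT)] = (A_B/A_C)·exp[(E_C−E_B)/(RT)].
(E_C−E_B)/(RT) = (104−119)×10³/(8.314×590) = -15000/4905 = -3.058.
k_B/k_C = (9.46×10^7/3.27×10^7)·exp(-3.058) = 2.893 × 0.04698 = 0.136.
Since E_B > E_C, raising the temperature improves selectivity toward B.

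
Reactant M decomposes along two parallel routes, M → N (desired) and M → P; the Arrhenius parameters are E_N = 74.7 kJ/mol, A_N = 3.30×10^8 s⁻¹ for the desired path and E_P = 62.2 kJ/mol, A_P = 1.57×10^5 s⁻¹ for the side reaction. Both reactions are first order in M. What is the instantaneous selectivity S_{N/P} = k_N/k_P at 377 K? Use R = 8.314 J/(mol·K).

39.0

k_N/k_P = (A_N/A_P)·exp[−(E_N−E_P)/(RT)] = (A_N/A_P)·exp[(E_P−E_N)/(RT)].
(E_P−E_N)/(RT) = (62.2−74.7)×10³/(8.314×377) = -12500/3134 = -3.988.
k_N/k_P = (3.30×10^8/1.57×10^5)·exp(-3.988) = 2102 × 0.01854 = 39.0.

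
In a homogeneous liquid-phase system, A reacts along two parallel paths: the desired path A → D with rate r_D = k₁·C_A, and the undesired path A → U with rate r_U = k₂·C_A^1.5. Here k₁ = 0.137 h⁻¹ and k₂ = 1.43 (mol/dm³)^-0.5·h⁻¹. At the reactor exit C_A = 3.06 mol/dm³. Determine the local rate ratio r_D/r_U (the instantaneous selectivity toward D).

S_{D/U} = r_D/r_U = (k₁·C_A)/(k₂·C_A^1.5) = (k₁/k₂)·C_A^-0.5.
= (0.137×3.060) / (1.43×3.060^1.5) = 0.4192/7.655 = 0.0548.
The undesired path is higher order in A, so low C_A (CSTR or dilute feed) favours D.

0.0548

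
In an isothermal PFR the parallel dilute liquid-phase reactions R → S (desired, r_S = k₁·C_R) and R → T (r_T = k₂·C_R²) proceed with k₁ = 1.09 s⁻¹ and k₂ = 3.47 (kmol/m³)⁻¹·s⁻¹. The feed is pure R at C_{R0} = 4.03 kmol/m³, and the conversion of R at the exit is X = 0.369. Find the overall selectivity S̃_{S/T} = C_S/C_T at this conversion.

C_R = C_{R0}(1−X) = 2.543 kmol/m³.
Along a PFR/batch, dC_S/dC_R = −r_S/(r_S+r_T) = −k₁/(k₁+k₂·C_R).
Integrating from C_{R0} to C_R: C_S = (1.09/3.47)·ln[(1.09+3.47·4.03)/(1.09+3.47·2.54)] = 0.3141·ln(15.07/9.914) = 0.1316 kmol/m³.
C_T = (C_{R0}−C_R)−C_S = 1.355 kmol/m³; S̃_{S/T} = 0.1316/1.355 = 0.0971.

0.0971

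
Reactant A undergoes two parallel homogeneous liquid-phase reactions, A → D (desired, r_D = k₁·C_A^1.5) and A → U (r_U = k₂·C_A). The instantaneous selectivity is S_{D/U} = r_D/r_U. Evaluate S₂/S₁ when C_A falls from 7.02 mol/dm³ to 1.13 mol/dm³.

0.401

S_{D/U} = (k₁/k₂)·C_A^0.5, so S₂/S₁ = (C_{A,2}/C_{A,1})^0.5.
= (1.13/7.02)^0.5 = (0.1610)^0.5 = 0.401.
Selectivity toward D falls as C_A falls — high-concentration operation is favoured.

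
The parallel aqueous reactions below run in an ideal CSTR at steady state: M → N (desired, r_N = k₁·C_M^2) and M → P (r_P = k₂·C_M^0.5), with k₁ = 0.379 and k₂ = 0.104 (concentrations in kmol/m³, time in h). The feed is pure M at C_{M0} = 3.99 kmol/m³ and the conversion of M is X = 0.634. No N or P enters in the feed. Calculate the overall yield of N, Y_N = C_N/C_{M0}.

Exit C_M = C_{M0}(1−X) = 3.99×0.366 = 1.460 kmol/m³.
Rates in a CSTR are evaluated at the outlet concentration: r_N = 0.379×1.460^2 = 0.8083, r_P = 0.104×1.460^0.5 = 0.1257.
Fraction of consumed M going to N: r_N/(r_N+r_P) = 0.8654.
C_N = 0.8654·C_{M0}·X = 0.8654×3.99×0.634 = 2.19 kmol/m³; Y_N = C_N/C_{M0} = 0.549.

0.549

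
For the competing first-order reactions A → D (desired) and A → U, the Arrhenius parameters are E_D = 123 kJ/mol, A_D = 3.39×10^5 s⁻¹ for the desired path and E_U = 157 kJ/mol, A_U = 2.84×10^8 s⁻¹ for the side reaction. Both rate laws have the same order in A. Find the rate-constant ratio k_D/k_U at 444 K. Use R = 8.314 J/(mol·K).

11.9

k_D/k_U = (A_D/A_U)·exp[−(E_D−E_U)/(RT)] = (A_D/A_U)·exp[(E_U−E_D)/(RT)].
(E_U−E_D)/(RT) = (157−123)×10³/(8.314×444) = 34000/3691 = 9.211.
k_D/k_U = (3.39×10^5/2.84×10^8)·exp(9.211) = 0.001194 × 10002 = 11.9.
Since E_D < E_U, lowering the temperature improves selectivity toward D.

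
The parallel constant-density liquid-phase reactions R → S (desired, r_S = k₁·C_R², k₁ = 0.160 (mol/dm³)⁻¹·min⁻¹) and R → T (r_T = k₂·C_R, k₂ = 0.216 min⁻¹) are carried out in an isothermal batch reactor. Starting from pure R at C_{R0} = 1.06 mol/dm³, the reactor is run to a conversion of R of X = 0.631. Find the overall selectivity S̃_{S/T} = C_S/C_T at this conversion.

0.524

C_R = C_{R0}(1−X) = 0.3911 mol/dm³.
Along a PFR/batch, dC_T/dC_R = −r_T/(r_S+r_T) = −k₂/(k₂+k₁·C_R).
Integrating from C_{R0} to C_R: C_T = (0.216/0.160)·ln[(0.216+0.160·1.06)/(0.216+0.160·0.391)] = 1.350·ln(0.3856/0.2786) = 0.4389 mol/dm³.
Then C_S = (C_{R0}−C_R) − C_T = 0.6689 − 0.4389 = 0.2300 mol/dm³.
S̃_{S/T} = C_S/C_T = 0.2300/0.4389 = 0.524.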